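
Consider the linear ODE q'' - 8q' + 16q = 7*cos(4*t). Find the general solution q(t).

Characteristic equation r² - 8r + 16 = 0 has discriminant (-8)² - 4·(16) = 0, so r = 4 is a repeated root.
Hence q_h = (C1 + C2*t)*exp(4*t).
Try q_p = A*cos(4*t) + B*sin(4*t). Substituting and equating the coefficients of cos(4t) and sin(4t) gives A = 0, B = -7/32, so q_p = -7*sin(4*t)/32.

q = -7*sin(4*t)/32 + C1*exp(4*t) + C2*t*exp(4*t)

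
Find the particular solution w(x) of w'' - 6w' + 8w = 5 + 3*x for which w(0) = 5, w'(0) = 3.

Characteristic equation r² - 6r + 8 = 0 factors as (r - 4)(r - 2) = 0, so r = 4, 2.
Hence w_h = C1*exp(4*x) + C2*exp(2*x).
For the particular solution try w_p = A0 + A1*x. Substituting and matching coefficients of each power of x gives A0 = 29/32, A1 = 3/8, so w_p = 29/32 + 3*x/8.
General solution: w = 29/32 + 3*x/8 + C1*exp(4*x) + C2*exp(2*x).
Apply the initial conditions: w(0) = 29/32 + C1 + C2 = 5 and w'(0) = 3/8 + 2*C2 + 4*C1 = 3. Solving gives C1 = -89/32, C2 = 55/8.

w = 29/32 - 89*exp(4*x)/32 + 3*x/8 + 55*exp(2*x)/8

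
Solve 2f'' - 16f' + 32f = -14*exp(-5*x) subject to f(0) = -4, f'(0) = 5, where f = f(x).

f = -317*exp(4*x)/81 - 7*exp(-5*x)/81 + 182*x*exp(4*x)/9

Divide through by 2: f'' - 8f' + 16f = -7*exp(-5*x).
Characteristic equation r² - 8r + 16 = 0 has discriminant (-8)² - 4·(16) = 0, so r = 4 is a repeated root.
Hence f_h = (C1 + C2*x)*exp(4*x).
Try f_p = A*exp(-5*x). Substituting into the equation and dividing by exp(-5*x) gives A = -7/81, so f_p = -7*exp(-5*x)/81.
General solution: f = -7*exp(-5*x)/81 + C1*exp(4*x) + C2*x*exp(4*x).
Apply the initial conditions: f(0) = -7/81 + C1 = -4 and f'(0) = 35/81 + C2 + 4*C1 = 5. Solving gives C1 = -317/81, C2 = 182/9.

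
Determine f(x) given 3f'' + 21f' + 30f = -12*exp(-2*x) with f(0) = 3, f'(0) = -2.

f = -16*exp(-5*x)/9 + 43*exp(-2*x)/9 - 4*x*exp(-2*x)/3

Divide through by 3: f'' + 7f' + 10f = -4*exp(-2*x).
Characteristic equation r² + 7r + 10 = 0 factors as (r + 2)(r + 5) = 0, so r = -2, -5.
Hence f_h = C1*exp(-2*x) + C2*exp(-5*x).
Since exp(-2*x) solves the homogeneous equation (r = -2 is a root of multiplicity 1), multiply the trial by x. Try f_p = A*x*exp(-2*x). Substituting into the equation and dividing by exp(-2*x) gives A = -4/3, so f_p = -4*x*exp(-2*x)/3.
General solution: f = C1*exp(-2*x) + C2*exp(-5*x) - 4*x*exp(-2*x)/3.
Apply the initial conditions: f(0) = C1 + C2 = 3 and f'(0) = -4/3 - 5*C2 - 2*C1 = -2. Solving gives C1 = 43/9, C2 = -16/9.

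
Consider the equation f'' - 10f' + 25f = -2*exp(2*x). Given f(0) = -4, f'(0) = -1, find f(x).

f = -34*exp(5*x)/9 - 2*exp(2*x)/9 + 55*x*exp(5*x)/3

Characteristic equation r² - 10r + 25 = 0 has discriminant (-10)² - 4·(25) = 0, so r = 5 is a repeated root.
Hence f_h = (C1 + C2*x)*exp(5*x).
Try f_p = A*exp(2*x). Substituting into the equation and dividing by exp(2*x) gives A = -2/9, so f_p = -2*exp(2*x)/9.
General solution: f = -2*exp(2*x)/9 + C1*exp(5*x) + C2*x*exp(5*x).
Apply the initial conditions: f(0) = -2/9 + C1 = -4 and f'(0) = -4/9 + C2 + 5*C1 = -1. Solving gives C1 = -34/9, C2 = 55/3.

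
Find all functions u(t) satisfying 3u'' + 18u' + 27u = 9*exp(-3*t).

u = C1*exp(-3*t) + 3*t**2*exp(-3*t)/2 + C2*t*exp(-3*t)

Divide through by 3: u'' + 6u' + 9u = 3*exp(-3*t).
Characteristic equation r² + 6r + 9 = 0 has discriminant (6)² - 4·(9) = 0, so r = -3 is a repeated root.
Hence u_h = (C1 + C2*t)*exp(-3*t).
Since exp(-3*t) solves the homogeneous equation (r = -3 is a root of multiplicity 2), multiply the trial by t^2. Try u_p = A*t^2*exp(-3*t). Substituting into the equation and dividing by exp(-3*t) gives A = 3/2, so u_p = 3*t^2*exp(-3*t)/2.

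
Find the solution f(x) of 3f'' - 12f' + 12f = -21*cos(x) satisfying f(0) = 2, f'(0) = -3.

f = -21*cos(x)/25 + 28*sin(x)/25 + 71*exp(2*x)/25 - 49*x*exp(2*x)/5

Divide through by 3: f'' - 4f' + 4f = -7*cos(x).
Characteristic equation r² - 4r + 4 = 0 has discriminant (-4)² - 4·(4) = 0, so r = 2 is a repeated root.
Hence f_h = (C1 + C2*x)*exp(2*x).
Try f_p = A*cos(x) + B*sin(x). Substituting and equating the coefficients of cos(x) and sin(x) gives A = -21/25, B = 28/25, so f_p = -21*cos(x)/25 + 28*sin(x)/25.
General solution: f = -21*cos(x)/25 + 28*sin(x)/25 + C1*exp(2*x) + C2*x*exp(2*x).
Apply the initial conditions: f(0) = -21/25 + C1 = 2 and f'(0) = 28/25 + C2 + 2*C1 = -3. Solving gives C1 = 71/25, C2 = -49/5.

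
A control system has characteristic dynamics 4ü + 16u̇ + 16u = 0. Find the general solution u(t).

u = C1*exp(-2*t) + C2*t*exp(-2*t)

Divide through by 4: u'' + 4u' + 4u = 0.
Characteristic equation r² + 4r + 4 = 0 has discriminant (4)² - 4·(4) = 0, so r = -2 is a repeated root.
Hence u_h = (C1 + C2*t)*exp(-2*t).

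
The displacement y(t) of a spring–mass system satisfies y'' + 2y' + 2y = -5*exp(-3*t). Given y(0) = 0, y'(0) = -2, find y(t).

y = -exp(-3*t) + cos(t)*exp(-t) - 4*exp(-t)*sin(t)

Characteristic equation r² + 2r + 2 = 0 has discriminant (2)² - 4·(2) = -4 < 0, so r = -1 ± i.
Hence y_h = C1*cos(t)*exp(-t) + C2*exp(-t)*sin(t).
Try y_p = A*exp(-3*t). Substituting into the equation and dividing by exp(-3*t) gives A = -1, so y_p = -exp(-3*t).
General solution: y = -exp(-3*t) + C1*cos(t)*exp(-t) + C2*exp(-t)*sin(t).
Apply the initial conditions: y(0) = -1 + C1 = 0 and y'(0) = 3 + C2 - C1 = -2. Solving gives C1 = 1, C2 = -4.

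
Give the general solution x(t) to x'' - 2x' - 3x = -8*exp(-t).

x = C1*exp(3*t) + C2*exp(-t) + 2*t*exp(-t)

Characteristic equation r² - 2r - 3 = 0 factors as (r - 3)(r + 1) = 0, so r = 3, -1.
Hence x_h = C1*exp(3*t) + C2*exp(-t).
Since exp(-t) solves the homogeneous equation (r = -1 is a root of multiplicity 1), multiply the trial by t. Try x_p = A*t*exp(-t). Substituting into the equation and dividing by exp(-t) gives A = 2, so x_p = 2*t*exp(-t).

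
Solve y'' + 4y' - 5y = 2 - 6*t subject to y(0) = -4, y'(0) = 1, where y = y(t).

Characteristic equation r² + 4r - 5 = 0 factors as (r - 1)(r + 5) = 0, so r = 1, -5.
Hence y_h = C1*exp(t) + C2*exp(-5*t).
For the particular solution try y_p = A0 + A1*t. Substituting and matching coefficients of each power of t gives A0 = 14/25, A1 = 6/5, so y_p = 14/25 + 6*t/5.
General solution: y = 14/25 + 6*t/5 + C1*exp(t) + C2*exp(-5*t).
Apply the initial conditions: y(0) = 14/25 + C1 + C2 = -4 and y'(0) = 6/5 + C1 - 5*C2 = 1. Solving gives C1 = -23/6, C2 = -109/150.

y = 14/25 - 109*exp(-5*t)/150 - 23*exp(t)/6 + 6*t/5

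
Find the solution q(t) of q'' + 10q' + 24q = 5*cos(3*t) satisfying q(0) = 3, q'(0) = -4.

q = -11*exp(-6*t)/3 + cos(3*t)/15 + 2*sin(3*t)/15 + 33*exp(-4*t)/5

Characteristic equation r² + 10r + 24 = 0 factors as (r + 4)(r + 6) = 0, so r = -4, -6.
Hence q_h = C1*exp(-4*t) + C2*exp(-6*t).
Try q_p = A*cos(3*t) + B*sin(3*t). Substituting and equating the coefficients of cos(3t) and sin(3t) gives A = 1/15, B = 2/15, so q_p = cos(3*t)/15 + 2*sin(3*t)/15.
General solution: q = cos(3*t)/15 + 2*sin(3*t)/15 + C1*exp(-4*t) + C2*exp(-6*t).
Apply the initial conditions: q(0) = 1/15 + C1 + C2 = 3 and q'(0) = 2/5 - 6*C2 - 4*C1 = -4. Solving gives C1 = 33/5, C2 = -11/3.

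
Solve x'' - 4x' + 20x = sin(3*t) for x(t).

Characteristic equation r² - 4r + 20 = 0 has discriminant (-4)² - 4·(20) = -64 < 0, so r = 2 ± 4i.
Hence x_h = C1*cos(4*t)*exp(2*t) + C2*exp(2*t)*sin(4*t).
Try x_p = A*cos(3*t) + B*sin(3*t). Substituting and equating the coefficients of cos(3t) and sin(3t) gives A = 12/265, B = 11/265, so x_p = 11*sin(3*t)/265 + 12*cos(3*t)/265.

x = 11*sin(3*t)/265 + 12*cos(3*t)/265 + C1*cos(4*t)*exp(2*t) + C2*exp(2*t)*sin(4*t)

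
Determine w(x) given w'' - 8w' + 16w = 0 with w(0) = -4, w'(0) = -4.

w = -4*exp(4*x) + 12*x*exp(4*x)

Characteristic equation r² - 8r + 16 = 0 has discriminant (-8)² - 4·(16) = 0, so r = 4 is a repeated root.
Hence w_h = (C1 + C2*x)*exp(4*x).
Apply the initial conditions: w(0) = C1 = -4 and w'(0) = C2 + 4*C1 = -4. Solving gives C1 = -4, C2 = 12.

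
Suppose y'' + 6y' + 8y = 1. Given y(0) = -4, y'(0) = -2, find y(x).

Characteristic equation r² + 6r + 8 = 0 factors as (r + 2)(r + 4) = 0, so r = -2, -4.
Hence y_h = C1*exp(-2*x) + C2*exp(-4*x).
For the particular solution try y_p = A0. Substituting and matching coefficients of each power of x gives A0 = 1/8, so y_p = 1/8.
General solution: y = 1/8 + C1*exp(-2*x) + C2*exp(-4*x).
Apply the initial conditions: y(0) = 1/8 + C1 + C2 = -4 and y'(0) = -4*C2 - 2*C1 = -2. Solving gives C1 = -37/4, C2 = 41/8.

y = 1/8 - 37*exp(-2*x)/4 + 41*exp(-4*x)/8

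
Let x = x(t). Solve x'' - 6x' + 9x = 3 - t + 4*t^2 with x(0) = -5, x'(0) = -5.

Characteristic equation r² - 6r + 9 = 0 has discriminant (-6)² - 4·(9) = 0, so r = 3 is a repeated root.
Hence x_h = (C1 + C2*t)*exp(3*t).
For the particular solution try x_p = A0 + A1*t + A2*t^2. Substituting and matching coefficients of each power of t gives A0 = 5/9, A1 = 13/27, A2 = 4/9, so x_p = 5/9 + 4*t^2/9 + 13*t/27.
General solution: x = 5/9 + 4*t^2/9 + 13*t/27 + C1*exp(3*t) + C2*t*exp(3*t).
Apply the initial conditions: x(0) = 5/9 + C1 = -5 and x'(0) = 13/27 + C2 + 3*C1 = -5. Solving gives C1 = -50/9, C2 = 302/27.

x = 5/9 - 50*exp(3*t)/9 + 4*t**2/9 + 13*t/27 + 302*t*exp(3*t)/27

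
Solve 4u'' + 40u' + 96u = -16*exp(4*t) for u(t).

u = -exp(4*t)/20 + C1*exp(-6*t) + C2*exp(-4*t)

Divide through by 4: u'' + 10u' + 24u = -4*exp(4*t).
Characteristic equation r² + 10r + 24 = 0 factors as (r + 6)(r + 4) = 0, so r = -6, -4.
Hence u_h = C1*exp(-6*t) + C2*exp(-4*t).
Try u_p = A*exp(4*t). Substituting into the equation and dividing by exp(4*t) gives A = -1/20, so u_p = -exp(4*t)/20.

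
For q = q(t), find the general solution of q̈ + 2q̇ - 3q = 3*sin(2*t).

Characteristic equation r² + 2r - 3 = 0 factors as (r + 3)(r - 1) = 0, so r = -3, 1.
Hence q_h = C1*exp(-3*t) + C2*exp(t).
Try q_p = A*cos(2*t) + B*sin(2*t). Substituting and equating the coefficients of cos(2t) and sin(2t) gives A = -12/65, B = -21/65, so q_p = -21*sin(2*t)/65 - 12*cos(2*t)/65.

q = -21*sin(2*t)/65 - 12*cos(2*t)/65 + C1*exp(-3*t) + C2*exp(t)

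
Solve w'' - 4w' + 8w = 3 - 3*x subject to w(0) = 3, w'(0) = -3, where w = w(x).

Characteristic equation r² - 4r + 8 = 0 has discriminant (-4)² - 4·(8) = -16 < 0, so r = 2 ± 2i.
Hence w_h = C1*cos(2*x)*exp(2*x) + C2*exp(2*x)*sin(2*x).
For the particular solution try w_p = A0 + A1*x. Substituting and matching coefficients of each power of x gives A0 = 3/16, A1 = -3/8, so w_p = 3/16 - 3*x/8.
General solution: w = 3/16 - 3*x/8 + C1*cos(2*x)*exp(2*x) + C2*exp(2*x)*sin(2*x).
Apply the initial conditions: w(0) = 3/16 + C1 = 3 and w'(0) = -3/8 + 2*C1 + 2*C2 = -3. Solving gives C1 = 45/16, C2 = -33/8.

w = 3/16 - 3*x/8 - 33*exp(2*x)*sin(2*x)/8 + 45*cos(2*x)*exp(2*x)/16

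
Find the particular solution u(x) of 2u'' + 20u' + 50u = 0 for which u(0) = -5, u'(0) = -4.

u = -5*exp(-5*x) - 29*x*exp(-5*x)

Divide through by 2: u'' + 10u' + 25u = 0.
Characteristic equation r² + 10r + 25 = 0 has discriminant (10)² - 4·(25) = 0, so r = -5 is a repeated root.
Hence u_h = (C1 + C2*x)*exp(-5*x).
Apply the initial conditions: u(0) = C1 = -5 and u'(0) = C2 - 5*C1 = -4. Solving gives C1 = -5, C2 = -29.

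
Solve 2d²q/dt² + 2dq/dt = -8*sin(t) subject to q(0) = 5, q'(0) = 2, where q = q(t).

q = 3 + 2*cos(t) + 2*sin(t)

Divide through by 2: q'' + q' = -4*sin(t).
Characteristic equation r² + r = 0 factors as (r + 1)r = 0, so r = -1, 0.
Hence q_h = C1*exp(-t) + C2.
Try q_p = A*cos(t) + B*sin(t). Substituting and equating the coefficients of cos(t) and sin(t) gives A = 2, B = 2, so q_p = 2*cos(t) + 2*sin(t).
General solution: q = C2 + 2*cos(t) + 2*sin(t) + C1*exp(-t).
Apply the initial conditions: q(0) = 2 + C1 + C2 = 5 and q'(0) = 2 - C1 = 2. Solving gives C1 = 0, C2 = 3.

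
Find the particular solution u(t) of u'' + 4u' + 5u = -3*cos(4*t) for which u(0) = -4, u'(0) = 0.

Characteristic equation r² + 4r + 5 = 0 has discriminant (4)² - 4·(5) = -4 < 0, so r = -2 ± i.
Hence u_h = C1*cos(t)*exp(-2*t) + C2*exp(-2*t)*sin(t).
Try u_p = A*cos(4*t) + B*sin(4*t). Substituting and equating the coefficients of cos(4t) and sin(4t) gives A = 33/377, B = -48/377, so u_p = -48*sin(4*t)/377 + 33*cos(4*t)/377.
General solution: u = -48*sin(4*t)/377 + 33*cos(4*t)/377 + C1*cos(t)*exp(-2*t) + C2*exp(-2*t)*sin(t).
Apply the initial conditions: u(0) = 33/377 + C1 = -4 and u'(0) = -192/377 + C2 - 2*C1 = 0. Solving gives C1 = -1541/377, C2 = -2890/377.

u = -48*sin(4*t)/377 + 33*cos(4*t)/377 - 2890*exp(-2*t)*sin(t)/377 - 1541*cos(t)*exp(-2*t)/377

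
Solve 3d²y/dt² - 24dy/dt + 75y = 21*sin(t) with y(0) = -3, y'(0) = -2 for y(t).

y = 7*cos(t)/80 + 21*sin(t)/80 - 247*cos(3*t)*exp(4*t)/80 + 269*exp(4*t)*sin(3*t)/80

Divide through by 3: y'' - 8y' + 25y = 7*sin(t).
Characteristic equation r² - 8r + 25 = 0 has discriminant (-8)² - 4·(25) = -36 < 0, so r = 4 ± 3i.
Hence y_h = C1*cos(3*t)*exp(4*t) + C2*exp(4*t)*sin(3*t).
Try y_p = A*cos(t) + B*sin(t). Substituting and equating the coefficients of cos(t) and sin(t) gives A = 7/80, B = 21/80, so y_p = 7*cos(t)/80 + 21*sin(t)/80.
General solution: y = 7*cos(t)/80 + 21*sin(t)/80 + C1*cos(3*t)*exp(4*t) + C2*exp(4*t)*sin(3*t).
Apply the initial conditions: y(0) = 7/80 + C1 = -3 and y'(0) = 21/80 + 3*C2 + 4*C1 = -2. Solving gives C1 = -247/80, C2 = 269/80.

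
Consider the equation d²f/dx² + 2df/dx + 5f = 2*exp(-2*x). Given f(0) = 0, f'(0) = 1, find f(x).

Characteristic equation r² + 2r + 5 = 0 has discriminant (2)² - 4·(5) = -16 < 0, so r = -1 ± 2i.
Hence f_h = C1*cos(2*x)*exp(-x) + C2*exp(-x)*sin(2*x).
Try f_p = A*exp(-2*x). Substituting into the equation and dividing by exp(-2*x) gives A = 2/5, so f_p = 2*exp(-2*x)/5.
General solution: f = 2*exp(-2*x)/5 + C1*cos(2*x)*exp(-x) + C2*exp(-x)*sin(2*x).
Apply the initial conditions: f(0) = 2/5 + C1 = 0 and f'(0) = -4/5 - C1 + 2*C2 = 1. Solving gives C1 = -2/5, C2 = 7/10.

f = 2*exp(-2*x)/5 - 2*cos(2*x)*exp(-x)/5 + 7*exp(-x)*sin(2*x)/10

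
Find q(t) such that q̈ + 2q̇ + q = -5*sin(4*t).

q = 40*cos(4*t)/289 + 75*sin(4*t)/289 + C1*exp(-t) + C2*t*exp(-t)

Characteristic equation r² + 2r + 1 = 0 has discriminant (2)² - 4·(1) = 0, so r = -1 is a repeated root.
Hence q_h = (C1 + C2*t)*exp(-t).
Try q_p = A*cos(4*t) + B*sin(4*t). Substituting and equating the coefficients of cos(4t) and sin(4t) gives A = 40/289, B = 75/289, so q_p = 40*cos(4*t)/289 + 75*sin(4*t)/289.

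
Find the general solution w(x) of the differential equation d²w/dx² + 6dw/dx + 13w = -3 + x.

w = -45/169 + x/13 + C1*cos(2*x)*exp(-3*x) + C2*exp(-3*x)*sin(2*x)

Characteristic equation r² + 6r + 13 = 0 has discriminant (6)² - 4·(13) = -16 < 0, so r = -3 ± 2i.
Hence w_h = C1*cos(2*x)*exp(-3*x) + C2*exp(-3*x)*sin(2*x).
For the particular solution try w_p = A0 + A1*x. Substituting and matching coefficients of each power of x gives A0 = -45/169, A1 = 1/13, so w_p = -45/169 + x/13.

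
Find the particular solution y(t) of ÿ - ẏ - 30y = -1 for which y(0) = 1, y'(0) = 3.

Characteristic equation r² - r - 30 = 0 factors as (r + 5)(r - 6) = 0, so r = -5, 6.
Hence y_h = C1*exp(-5*t) + C2*exp(6*t).
For the particular solution try y_p = A0. Substituting and matching coefficients of each power of t gives A0 = 1/30, so y_p = 1/30.
General solution: y = 1/30 + C1*exp(-5*t) + C2*exp(6*t).
Apply the initial conditions: y(0) = 1/30 + C1 + C2 = 1 and y'(0) = -5*C1 + 6*C2 = 3. Solving gives C1 = 14/55, C2 = 47/66.

y = 1/30 + 14*exp(-5*t)/55 + 47*exp(6*t)/66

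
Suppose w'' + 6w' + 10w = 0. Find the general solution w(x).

w = C1*cos(x)*exp(-3*x) + C2*exp(-3*x)*sin(x)

Characteristic equation r² + 6r + 10 = 0 has discriminant (6)² - 4·(10) = -4 < 0, so r = -3 ± i.
Hence w_h = C1*cos(x)*exp(-3*x) + C2*exp(-3*x)*sin(x).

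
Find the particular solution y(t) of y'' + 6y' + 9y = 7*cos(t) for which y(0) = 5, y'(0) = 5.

Characteristic equation r² + 6r + 9 = 0 has discriminant (6)² - 4·(9) = 0, so r = -3 is a repeated root.
Hence y_h = (C1 + C2*t)*exp(-3*t).
Try y_p = A*cos(t) + B*sin(t). Substituting and equating the coefficients of cos(t) and sin(t) gives A = 14/25, B = 21/50, so y_p = 14*cos(t)/25 + 21*sin(t)/50.
General solution: y = 14*cos(t)/25 + 21*sin(t)/50 + C1*exp(-3*t) + C2*t*exp(-3*t).
Apply the initial conditions: y(0) = 14/25 + C1 = 5 and y'(0) = 21/50 + C2 - 3*C1 = 5. Solving gives C1 = 111/25, C2 = 179/10.

y = 14*cos(t)/25 + 21*sin(t)/50 + 111*exp(-3*t)/25 + 179*t*exp(-3*t)/10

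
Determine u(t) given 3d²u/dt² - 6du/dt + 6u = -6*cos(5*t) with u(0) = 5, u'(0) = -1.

Divide through by 3: u'' - 2u' + 2u = -2*cos(5*t).
Characteristic equation r² - 2r + 2 = 0 has discriminant (-2)² - 4·(2) = -4 < 0, so r = 1 ± i.
Hence u_h = C1*cos(t)*exp(t) + C2*exp(t)*sin(t).
Try u_p = A*cos(5*t) + B*sin(5*t). Substituting and equating the coefficients of cos(5t) and sin(5t) gives A = 46/629, B = 20/629, so u_p = 20*sin(5*t)/629 + 46*cos(5*t)/629.
General solution: u = 20*sin(5*t)/629 + 46*cos(5*t)/629 + C1*cos(t)*exp(t) + C2*exp(t)*sin(t).
Apply the initial conditions: u(0) = 46/629 + C1 = 5 and u'(0) = 100/629 + C1 + C2 = -1. Solving gives C1 = 3099/629, C2 = -3828/629.

u = 20*sin(5*t)/629 + 46*cos(5*t)/629 - 3828*exp(t)*sin(t)/629 + 3099*cos(t)*exp(t)/629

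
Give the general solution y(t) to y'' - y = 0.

Characteristic equation r² - 1 = 0 factors as (r + 1)(r - 1) = 0, so r = -1, 1.
Hence y_h = C1*exp(-t) + C2*exp(t).

y = C1*exp(-t) + C2*exp(t)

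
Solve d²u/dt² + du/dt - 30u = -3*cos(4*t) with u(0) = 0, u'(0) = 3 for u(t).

u = -87*exp(-6*t)/286 - 3*sin(4*t)/533 + 69*cos(4*t)/1066 + 108*exp(5*t)/451

Characteristic equation r² + r - 30 = 0 factors as (r + 6)(r - 5) = 0, so r = -6, 5.
Hence u_h = C1*exp(-6*t) + C2*exp(5*t).
Try u_p = A*cos(4*t) + B*sin(4*t). Substituting and equating the coefficients of cos(4t) and sin(4t) gives A = 69/1066, B = -3/533, so u_p = -3*sin(4*t)/533 + 69*cos(4*t)/1066.
General solution: u = -3*sin(4*t)/533 + 69*cos(4*t)/1066 + C1*exp(-6*t) + C2*exp(5*t).
Apply the initial conditions: u(0) = 69/1066 + C1 + C2 = 0 and u'(0) = -12/533 - 6*C1 + 5*C2 = 3. Solving gives C1 = -87/286, C2 = 108/451.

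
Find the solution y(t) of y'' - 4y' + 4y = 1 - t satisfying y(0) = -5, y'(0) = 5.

y = -5*exp(2*t) - t/4 + 61*t*exp(2*t)/4

Characteristic equation r² - 4r + 4 = 0 has discriminant (-4)² - 4·(4) = 0, so r = 2 is a repeated root.
Hence y_h = (C1 + C2*t)*exp(2*t).
For the particular solution try y_p = A0 + A1*t. Substituting and matching coefficients of each power of t gives A0 = 0, A1 = -1/4, so y_p = -t/4.
General solution: y = -t/4 + C1*exp(2*t) + C2*t*exp(2*t).
Apply the initial conditions: y(0) = C1 = -5 and y'(0) = -1/4 + C2 + 2*C1 = 5. Solving gives C1 = -5, C2 = 61/4.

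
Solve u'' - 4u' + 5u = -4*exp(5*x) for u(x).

u = -2*exp(5*x)/5 + C1*cos(x)*exp(2*x) + C2*exp(2*x)*sin(x)

Characteristic equation r² - 4r + 5 = 0 has discriminant (-4)² - 4·(5) = -4 < 0, so r = 2 ± i.
Hence u_h = C1*cos(x)*exp(2*x) + C2*exp(2*x)*sin(x).
Try u_p = A*exp(5*x). Substituting into the equation and dividing by exp(5*x) gives A = -2/5, so u_p = -2*exp(5*x)/5.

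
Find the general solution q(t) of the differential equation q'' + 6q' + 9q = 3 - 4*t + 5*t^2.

q = 1 - 32*t/27 + 5*t**2/9 + C1*exp(-3*t) + C2*t*exp(-3*t)

Characteristic equation r² + 6r + 9 = 0 has discriminant (6)² - 4·(9) = 0, so r = -3 is a repeated root.
Hence q_h = (C1 + C2*t)*exp(-3*t).
For the particular solution try q_p = A0 + A1*t + A2*t^2. Substituting and matching coefficients of each power of t gives A0 = 1, A1 = -32/27, A2 = 5/9, so q_p = 1 - 32*t/27 + 5*t^2/9.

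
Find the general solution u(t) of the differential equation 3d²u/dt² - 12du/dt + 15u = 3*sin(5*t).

Divide through by 3: u'' - 4u' + 5u = sin(5*t).
Characteristic equation r² - 4r + 5 = 0 has discriminant (-4)² - 4·(5) = -4 < 0, so r = 2 ± i.
Hence u_h = C1*cos(t)*exp(2*t) + C2*exp(2*t)*sin(t).
Try u_p = A*cos(5*t) + B*sin(5*t). Substituting and equating the coefficients of cos(5t) and sin(5t) gives A = 1/40, B = -1/40, so u_p = -sin(5*t)/40 + cos(5*t)/40.

u = -sin(5*t)/40 + cos(5*t)/40 + C1*cos(t)*exp(2*t) + C2*exp(2*t)*sin(t)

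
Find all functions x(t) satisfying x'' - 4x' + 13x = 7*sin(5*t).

Characteristic equation r² - 4r + 13 = 0 has discriminant (-4)² - 4·(13) = -36 < 0, so r = 2 ± 3i.
Hence x_h = C1*cos(3*t)*exp(2*t) + C2*exp(2*t)*sin(3*t).
Try x_p = A*cos(5*t) + B*sin(5*t). Substituting and equating the coefficients of cos(5t) and sin(5t) gives A = 35/136, B = -21/136, so x_p = -21*sin(5*t)/136 + 35*cos(5*t)/136.

x = -21*sin(5*t)/136 + 35*cos(5*t)/136 + C1*cos(3*t)*exp(2*t) + C2*exp(2*t)*sin(3*t)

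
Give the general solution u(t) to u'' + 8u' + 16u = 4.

Characteristic equation r² + 8r + 16 = 0 has discriminant (8)² - 4·(16) = 0, so r = -4 is a repeated root.
Hence u_h = (C1 + C2*t)*exp(-4*t).
For the particular solution try u_p = A0. Substituting and matching coefficients of each power of t gives A0 = 1/4, so u_p = 1/4.

u = 1/4 + C1*exp(-4*t) + C2*t*exp(-4*t)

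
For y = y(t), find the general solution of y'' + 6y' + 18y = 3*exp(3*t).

Characteristic equation r² + 6r + 18 = 0 has discriminant (6)² - 4·(18) = -36 < 0, so r = -3 ± 3i.
Hence y_h = C1*cos(3*t)*exp(-3*t) + C2*exp(-3*t)*sin(3*t).
Try y_p = A*exp(3*t). Substituting into the equation and dividing by exp(3*t) gives A = 1/15, so y_p = exp(3*t)/15.

y = exp(3*t)/15 + C1*cos(3*t)*exp(-3*t) + C2*exp(-3*t)*sin(3*t)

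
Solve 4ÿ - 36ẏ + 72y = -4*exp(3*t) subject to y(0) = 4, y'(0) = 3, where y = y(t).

y = -28*exp(6*t)/9 + 64*exp(3*t)/9 + t*exp(3*t)/3

Divide through by 4: y'' - 9y' + 18y = -exp(3*t).
Characteristic equation r² - 9r + 18 = 0 factors as (r - 3)(r - 6) = 0, so r = 3, 6.
Hence y_h = C1*exp(3*t) + C2*exp(6*t).
Since exp(3*t) solves the homogeneous equation (r = 3 is a root of multiplicity 1), multiply the trial by t. Try y_p = A*t*exp(3*t). Substituting into the equation and dividing by exp(3*t) gives A = 1/3, so y_p = t*exp(3*t)/3.
General solution: y = C1*exp(3*t) + C2*exp(6*t) + t*exp(3*t)/3.
Apply the initial conditions: y(0) = C1 + C2 = 4 and y'(0) = 1/3 + 3*C1 + 6*C2 = 3. Solving gives C1 = 64/9, C2 = -28/9.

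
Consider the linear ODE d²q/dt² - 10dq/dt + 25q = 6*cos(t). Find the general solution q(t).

q = -15*sin(t)/169 + 36*cos(t)/169 + C1*exp(5*t) + C2*t*exp(5*t)

Characteristic equation r² - 10r + 25 = 0 has discriminant (-10)² - 4·(25) = 0, so r = 5 is a repeated root.
Hence q_h = (C1 + C2*t)*exp(5*t).
Try q_p = A*cos(t) + B*sin(t). Substituting and equating the coefficients of cos(t) and sin(t) gives A = 36/169, B = -15/169, so q_p = -15*sin(t)/169 + 36*cos(t)/169.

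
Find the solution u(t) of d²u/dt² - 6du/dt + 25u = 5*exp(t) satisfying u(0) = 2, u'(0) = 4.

Characteristic equation r² - 6r + 25 = 0 has discriminant (-6)² - 4·(25) = -64 < 0, so r = 3 ± 4i.
Hence u_h = C1*cos(4*t)*exp(3*t) + C2*exp(3*t)*sin(4*t).
Try u_p = A*exp(t). Substituting into the equation and dividing by exp(t) gives A = 1/4, so u_p = exp(t)/4.
General solution: u = exp(t)/4 + C1*cos(4*t)*exp(3*t) + C2*exp(3*t)*sin(4*t).
Apply the initial conditions: u(0) = 1/4 + C1 = 2 and u'(0) = 1/4 + 3*C1 + 4*C2 = 4. Solving gives C1 = 7/4, C2 = -3/8.

u = exp(t)/4 - 3*exp(3*t)*sin(4*t)/8 + 7*cos(4*t)*exp(3*t)/4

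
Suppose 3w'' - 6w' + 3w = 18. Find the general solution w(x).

w = 6 + C1*exp(x) + C2*x*exp(x)

Divide through by 3: w'' - 2w' + w = 6.
Characteristic equation r² - 2r + 1 = 0 has discriminant (-2)² - 4·(1) = 0, so r = 1 is a repeated root.
Hence w_h = (C1 + C2*x)*exp(x).
For the particular solution try w_p = A0. Substituting and matching coefficients of each power of x gives A0 = 6, so w_p = 6.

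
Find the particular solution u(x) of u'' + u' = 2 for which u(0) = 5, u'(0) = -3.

Characteristic equation r² + r = 0 factors as (r + 1)r = 0, so r = -1, 0.
Hence u_h = C1*exp(-x) + C2.
Since 0 is a characteristic root (multiplicity 1), multiply the polynomial trial by x: try u_p = A0*x. Substituting and matching coefficients of each power of x gives A0 = 2, so u_p = 2*x.
General solution: u = C2 + 2*x + C1*exp(-x).
Apply the initial conditions: u(0) = C1 + C2 = 5 and u'(0) = 2 - C1 = -3. Solving gives C1 = 5, C2 = 0.

u = 2*x + 5*exp(-x)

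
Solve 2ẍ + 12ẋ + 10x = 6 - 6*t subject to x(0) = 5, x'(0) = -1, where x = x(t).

Divide through by 2: x'' + 6x' + 5x = 3 - 3*t.
Characteristic equation r² + 6r + 5 = 0 factors as (r + 5)(r + 1) = 0, so r = -5, -1.
Hence x_h = C1*exp(-5*t) + C2*exp(-t).
For the particular solution try x_p = A0 + A1*t. Substituting and matching coefficients of each power of t gives A0 = 33/25, A1 = -3/5, so x_p = 33/25 - 3*t/5.
General solution: x = 33/25 - 3*t/5 + C1*exp(-5*t) + C2*exp(-t).
Apply the initial conditions: x(0) = 33/25 + C1 + C2 = 5 and x'(0) = -3/5 - C2 - 5*C1 = -1. Solving gives C1 = -41/50, C2 = 9/2.

x = 33/25 - 41*exp(-5*t)/50 - 3*t/5 + 9*exp(-t)/2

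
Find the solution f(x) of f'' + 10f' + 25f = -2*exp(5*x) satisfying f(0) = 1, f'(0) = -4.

Characteristic equation r² + 10r + 25 = 0 has discriminant (10)² - 4·(25) = 0, so r = -5 is a repeated root.
Hence f_h = (C1 + C2*x)*exp(-5*x).
Try f_p = A*exp(5*x). Substituting into the equation and dividing by exp(5*x) gives A = -1/50, so f_p = -exp(5*x)/50.
General solution: f = -exp(5*x)/50 + C1*exp(-5*x) + C2*x*exp(-5*x).
Apply the initial conditions: f(0) = -1/50 + C1 = 1 and f'(0) = -1/10 + C2 - 5*C1 = -4. Solving gives C1 = 51/50, C2 = 6/5.

f = -exp(5*x)/50 + 51*exp(-5*x)/50 + 6*x*exp(-5*x)/5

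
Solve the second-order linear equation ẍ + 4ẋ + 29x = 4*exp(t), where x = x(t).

x = 2*exp(t)/17 + C1*cos(5*t)*exp(-2*t) + C2*exp(-2*t)*sin(5*t)

Characteristic equation r² + 4r + 29 = 0 has discriminant (4)² - 4·(29) = -100 < 0, so r = -2 ± 5i.
Hence x_h = C1*cos(5*t)*exp(-2*t) + C2*exp(-2*t)*sin(5*t).
Try x_p = A*exp(t). Substituting into the equation and dividing by exp(t) gives A = 2/17, so x_p = 2*exp(t)/17.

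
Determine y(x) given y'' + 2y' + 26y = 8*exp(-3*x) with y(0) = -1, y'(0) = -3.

Characteristic equation r² + 2r + 26 = 0 has discriminant (2)² - 4·(26) = -100 < 0, so r = -1 ± 5i.
Hence y_h = C1*cos(5*x)*exp(-x) + C2*exp(-x)*sin(5*x).
Try y_p = A*exp(-3*x). Substituting into the equation and dividing by exp(-3*x) gives A = 8/29, so y_p = 8*exp(-3*x)/29.
General solution: y = 8*exp(-3*x)/29 + C1*cos(5*x)*exp(-x) + C2*exp(-x)*sin(5*x).
Apply the initial conditions: y(0) = 8/29 + C1 = -1 and y'(0) = -24/29 - C1 + 5*C2 = -3. Solving gives C1 = -37/29, C2 = -20/29.

y = 8*exp(-3*x)/29 - 37*cos(5*x)*exp(-x)/29 - 20*exp(-x)*sin(5*x)/29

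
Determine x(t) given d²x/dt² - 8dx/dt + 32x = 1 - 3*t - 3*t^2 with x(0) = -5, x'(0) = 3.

x = 1/512 - 9*t/64 - 3*t**2/32 - 2561*cos(4*t)*exp(4*t)/512 + 2963*exp(4*t)*sin(4*t)/512

Characteristic equation r² - 8r + 32 = 0 has discriminant (-8)² - 4·(32) = -64 < 0, so r = 4 ± 4i.
Hence x_h = C1*cos(4*t)*exp(4*t) + C2*exp(4*t)*sin(4*t).
For the particular solution try x_p = A0 + A1*t + A2*t^2. Substituting and matching coefficients of each power of t gives A0 = 1/512, A1 = -9/64, A2 = -3/32, so x_p = 1/512 - 9*t/64 - 3*t^2/32.
General solution: x = 1/512 - 9*t/64 - 3*t^2/32 + C1*cos(4*t)*exp(4*t) + C2*exp(4*t)*sin(4*t).
Apply the initial conditions: x(0) = 1/512 + C1 = -5 and x'(0) = -9/64 + 4*C1 + 4*C2 = 3. Solving gives C1 = -2561/512, C2 = 2963/512.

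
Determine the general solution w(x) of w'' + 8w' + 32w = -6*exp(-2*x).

w = -3*exp(-2*x)/10 + C1*cos(4*x)*exp(-4*x) + C2*exp(-4*x)*sin(4*x)

Characteristic equation r² + 8r + 32 = 0 has discriminant (8)² - 4·(32) = -64 < 0, so r = -4 ± 4i.
Hence w_h = C1*cos(4*x)*exp(-4*x) + C2*exp(-4*x)*sin(4*x).
Try w_p = A*exp(-2*x). Substituting into the equation and dividing by exp(-2*x) gives A = -3/10, so w_p = -3*exp(-2*x)/10.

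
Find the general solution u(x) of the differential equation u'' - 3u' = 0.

Characteristic equation r² - 3r = 0 factors as (r - 3)r = 0, so r = 3, 0.
Hence u_h = C1*exp(3*x) + C2.

u = C2 + C1*exp(3*x)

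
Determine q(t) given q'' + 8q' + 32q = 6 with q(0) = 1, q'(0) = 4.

Characteristic equation r² + 8r + 32 = 0 has discriminant (8)² - 4·(32) = -64 < 0, so r = -4 ± 4i.
Hence q_h = C1*cos(4*t)*exp(-4*t) + C2*exp(-4*t)*sin(4*t).
For the particular solution try q_p = A0. Substituting and matching coefficients of each power of t gives A0 = 3/16, so q_p = 3/16.
General solution: q = 3/16 + C1*cos(4*t)*exp(-4*t) + C2*exp(-4*t)*sin(4*t).
Apply the initial conditions: q(0) = 3/16 + C1 = 1 and q'(0) = -4*C1 + 4*C2 = 4. Solving gives C1 = 13/16, C2 = 29/16.

q = 3/16 + 13*cos(4*t)*exp(-4*t)/16 + 29*exp(-4*t)*sin(4*t)/16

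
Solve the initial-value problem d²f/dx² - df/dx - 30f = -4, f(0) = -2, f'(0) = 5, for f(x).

Characteristic equation r² - r - 30 = 0 factors as (r - 6)(r + 5) = 0, so r = 6, -5.
Hence f_h = C1*exp(6*x) + C2*exp(-5*x).
For the particular solution try f_p = A0. Substituting and matching coefficients of each power of x gives A0 = 2/15, so f_p = 2/15.
General solution: f = 2/15 + C1*exp(6*x) + C2*exp(-5*x).
Apply the initial conditions: f(0) = 2/15 + C1 + C2 = -2 and f'(0) = -5*C2 + 6*C1 = 5. Solving gives C1 = -17/33, C2 = -89/55.

f = 2/15 - 89*exp(-5*x)/55 - 17*exp(6*x)/33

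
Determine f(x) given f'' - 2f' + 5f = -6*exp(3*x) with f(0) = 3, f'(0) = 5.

Characteristic equation r² - 2r + 5 = 0 has discriminant (-2)² - 4·(5) = -16 < 0, so r = 1 ± 2i.
Hence f_h = C1*cos(2*x)*exp(x) + C2*exp(x)*sin(2*x).
Try f_p = A*exp(3*x). Substituting into the equation and dividing by exp(3*x) gives A = -3/4, so f_p = -3*exp(3*x)/4.
General solution: f = -3*exp(3*x)/4 + C1*cos(2*x)*exp(x) + C2*exp(x)*sin(2*x).
Apply the initial conditions: f(0) = -3/4 + C1 = 3 and f'(0) = -9/4 + C1 + 2*C2 = 5. Solving gives C1 = 15/4, C2 = 7/4.

f = -3*exp(3*x)/4 + 7*exp(x)*sin(2*x)/4 + 15*cos(2*x)*exp(x)/4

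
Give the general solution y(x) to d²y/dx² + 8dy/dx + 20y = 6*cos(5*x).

Characteristic equation r² + 8r + 20 = 0 has discriminant (8)² - 4·(20) = -16 < 0, so r = -4 ± 2i.
Hence y_h = C1*cos(2*x)*exp(-4*x) + C2*exp(-4*x)*sin(2*x).
Try y_p = A*cos(5*x) + B*sin(5*x). Substituting and equating the coefficients of cos(5x) and sin(5x) gives A = -6/325, B = 48/325, so y_p = -6*cos(5*x)/325 + 48*sin(5*x)/325.

y = -6*cos(5*x)/325 + 48*sin(5*x)/325 + C1*cos(2*x)*exp(-4*x) + C2*exp(-4*x)*sin(2*x)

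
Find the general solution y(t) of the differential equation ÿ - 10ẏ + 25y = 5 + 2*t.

Characteristic equation r² - 10r + 25 = 0 has discriminant (-10)² - 4·(25) = 0, so r = 5 is a repeated root.
Hence y_h = (C1 + C2*t)*exp(5*t).
For the particular solution try y_p = A0 + A1*t. Substituting and matching coefficients of each power of t gives A0 = 29/125, A1 = 2/25, so y_p = 29/125 + 2*t/25.

y = 29/125 + 2*t/25 + C1*exp(5*t) + C2*t*exp(5*t)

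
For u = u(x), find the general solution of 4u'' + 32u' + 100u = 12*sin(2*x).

Divide through by 4: u'' + 8u' + 25u = 3*sin(2*x).
Characteristic equation r² + 8r + 25 = 0 has discriminant (8)² - 4·(25) = -36 < 0, so r = -4 ± 3i.
Hence u_h = C1*cos(3*x)*exp(-4*x) + C2*exp(-4*x)*sin(3*x).
Try u_p = A*cos(2*x) + B*sin(2*x). Substituting and equating the coefficients of cos(2x) and sin(2x) gives A = -48/697, B = 63/697, so u_p = -48*cos(2*x)/697 + 63*sin(2*x)/697.

u = -48*cos(2*x)/697 + 63*sin(2*x)/697 + C1*cos(3*x)*exp(-4*x) + C2*exp(-4*x)*sin(3*x)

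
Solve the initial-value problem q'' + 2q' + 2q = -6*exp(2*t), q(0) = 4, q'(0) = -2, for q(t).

q = -3*exp(2*t)/5 + 19*exp(-t)*sin(t)/5 + 23*cos(t)*exp(-t)/5

Characteristic equation r² + 2r + 2 = 0 has discriminant (2)² - 4·(2) = -4 < 0, so r = -1 ± i.
Hence q_h = C1*cos(t)*exp(-t) + C2*exp(-t)*sin(t).
Try q_p = A*exp(2*t). Substituting into the equation and dividing by exp(2*t) gives A = -3/5, so q_p = -3*exp(2*t)/5.
General solution: q = -3*exp(2*t)/5 + C1*cos(t)*exp(-t) + C2*exp(-t)*sin(t).
Apply the initial conditions: q(0) = -3/5 + C1 = 4 and q'(0) = -6/5 + C2 - C1 = -2. Solving gives C1 = 23/5, C2 = 19/5.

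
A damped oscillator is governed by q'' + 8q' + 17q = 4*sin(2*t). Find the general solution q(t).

q = -64*cos(2*t)/425 + 52*sin(2*t)/425 + C1*cos(t)*exp(-4*t) + C2*exp(-4*t)*sin(t)

Characteristic equation r² + 8r + 17 = 0 has discriminant (8)² - 4·(17) = -4 < 0, so r = -4 ± i.
Hence q_h = C1*cos(t)*exp(-4*t) + C2*exp(-4*t)*sin(t).
Try q_p = A*cos(2*t) + B*sin(2*t). Substituting and equating the coefficients of cos(2t) and sin(2t) gives A = -64/425, B = 52/425, so q_p = -64*cos(2*t)/425 + 52*sin(2*t)/425.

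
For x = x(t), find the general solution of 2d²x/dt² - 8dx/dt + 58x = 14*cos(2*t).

x = -56*sin(2*t)/689 + 175*cos(2*t)/689 + C1*cos(5*t)*exp(2*t) + C2*exp(2*t)*sin(5*t)

Divide through by 2: x'' - 4x' + 29x = 7*cos(2*t).
Characteristic equation r² - 4r + 29 = 0 has discriminant (-4)² - 4·(29) = -100 < 0, so r = 2 ± 5i.
Hence x_h = C1*cos(5*t)*exp(2*t) + C2*exp(2*t)*sin(5*t).
Try x_p = A*cos(2*t) + B*sin(2*t). Substituting and equating the coefficients of cos(2t) and sin(2t) gives A = 175/689, B = -56/689, so x_p = -56*sin(2*t)/689 + 175*cos(2*t)/689.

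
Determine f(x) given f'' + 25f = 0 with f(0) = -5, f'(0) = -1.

Characteristic equation r² + 25 = 0 has discriminant (0)² - 4·(25) = -100 < 0, so r = ± 5i.
Hence f_h = C1*cos(5*x) + C2*sin(5*x).
Apply the initial conditions: f(0) = C1 = -5 and f'(0) = 5*C2 = -1. Solving gives C1 = -5, C2 = -1/5.

f = -5*cos(5*x) - sin(5*x)/5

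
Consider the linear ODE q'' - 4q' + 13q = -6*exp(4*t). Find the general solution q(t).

Characteristic equation r² - 4r + 13 = 0 has discriminant (-4)² - 4·(13) = -36 < 0, so r = 2 ± 3i.
Hence q_h = C1*cos(3*t)*exp(2*t) + C2*exp(2*t)*sin(3*t).
Try q_p = A*exp(4*t). Substituting into the equation and dividing by exp(4*t) gives A = -6/13, so q_p = -6*exp(4*t)/13.

q = -6*exp(4*t)/13 + C1*cos(3*t)*exp(2*t) + C2*exp(2*t)*sin(3*t)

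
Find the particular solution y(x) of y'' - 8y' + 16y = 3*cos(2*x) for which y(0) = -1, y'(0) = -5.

Characteristic equation r² - 8r + 16 = 0 has discriminant (-8)² - 4·(16) = 0, so r = 4 is a repeated root.
Hence y_h = (C1 + C2*x)*exp(4*x).
Try y_p = A*cos(2*x) + B*sin(2*x). Substituting and equating the coefficients of cos(2x) and sin(2x) gives A = 9/100, B = -3/25, so y_p = -3*sin(2*x)/25 + 9*cos(2*x)/100.
General solution: y = -3*sin(2*x)/25 + 9*cos(2*x)/100 + C1*exp(4*x) + C2*x*exp(4*x).
Apply the initial conditions: y(0) = 9/100 + C1 = -1 and y'(0) = -6/25 + C2 + 4*C1 = -5. Solving gives C1 = -109/100, C2 = -2/5.

y = -109*exp(4*x)/100 - 3*sin(2*x)/25 + 9*cos(2*x)/100 - 2*x*exp(4*x)/5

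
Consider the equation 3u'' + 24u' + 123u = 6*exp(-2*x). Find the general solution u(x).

u = 2*exp(-2*x)/29 + C1*cos(5*x)*exp(-4*x) + C2*exp(-4*x)*sin(5*x)

Divide through by 3: u'' + 8u' + 41u = 2*exp(-2*x).
Characteristic equation r² + 8r + 41 = 0 has discriminant (8)² - 4·(41) = -100 < 0, so r = -4 ± 5i.
Hence u_h = C1*cos(5*x)*exp(-4*x) + C2*exp(-4*x)*sin(5*x).
Try u_p = A*exp(-2*x). Substituting into the equation and dividing by exp(-2*x) gives A = 2/29, so u_p = 2*exp(-2*x)/29.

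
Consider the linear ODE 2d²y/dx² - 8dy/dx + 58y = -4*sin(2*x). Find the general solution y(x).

Divide through by 2: y'' - 4y' + 29y = -2*sin(2*x).
Characteristic equation r² - 4r + 29 = 0 has discriminant (-4)² - 4·(29) = -100 < 0, so r = 2 ± 5i.
Hence y_h = C1*cos(5*x)*exp(2*x) + C2*exp(2*x)*sin(5*x).
Try y_p = A*cos(2*x) + B*sin(2*x). Substituting and equating the coefficients of cos(2x) and sin(2x) gives A = -16/689, B = -50/689, so y_p = -50*sin(2*x)/689 - 16*cos(2*x)/689.

y = -50*sin(2*x)/689 - 16*cos(2*x)/689 + C1*cos(5*x)*exp(2*x) + C2*exp(2*x)*sin(5*x)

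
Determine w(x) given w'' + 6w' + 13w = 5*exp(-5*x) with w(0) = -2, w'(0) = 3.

Characteristic equation r² + 6r + 13 = 0 has discriminant (6)² - 4·(13) = -16 < 0, so r = -3 ± 2i.
Hence w_h = C1*cos(2*x)*exp(-3*x) + C2*exp(-3*x)*sin(2*x).
Try w_p = A*exp(-5*x). Substituting into the equation and dividing by exp(-5*x) gives A = 5/8, so w_p = 5*exp(-5*x)/8.
General solution: w = 5*exp(-5*x)/8 + C1*cos(2*x)*exp(-3*x) + C2*exp(-3*x)*sin(2*x).
Apply the initial conditions: w(0) = 5/8 + C1 = -2 and w'(0) = -25/8 - 3*C1 + 2*C2 = 3. Solving gives C1 = -21/8, C2 = -7/8.

w = 5*exp(-5*x)/8 - 21*cos(2*x)*exp(-3*x)/8 - 7*exp(-3*x)*sin(2*x)/8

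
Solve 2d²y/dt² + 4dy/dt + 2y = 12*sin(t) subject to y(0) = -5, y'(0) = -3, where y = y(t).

Divide through by 2: y'' + 2y' + y = 6*sin(t).
Characteristic equation r² + 2r + 1 = 0 has discriminant (2)² - 4·(1) = 0, so r = -1 is a repeated root.
Hence y_h = (C1 + C2*t)*exp(-t).
Try y_p = A*cos(t) + B*sin(t). Substituting and equating the coefficients of cos(t) and sin(t) gives A = -3, B = 0, so y_p = -3*cos(t).
General solution: y = -3*cos(t) + C1*exp(-t) + C2*t*exp(-t).
Apply the initial conditions: y(0) = -3 + C1 = -5 and y'(0) = C2 - C1 = -3. Solving gives C1 = -2, C2 = -5.

y = -3*cos(t) - 2*exp(-t) - 5*t*exp(-t)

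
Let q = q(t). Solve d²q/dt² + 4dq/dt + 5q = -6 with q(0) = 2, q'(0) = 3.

q = -6/5 + 16*cos(t)*exp(-2*t)/5 + 47*exp(-2*t)*sin(t)/5

Characteristic equation r² + 4r + 5 = 0 has discriminant (4)² - 4·(5) = -4 < 0, so r = -2 ± i.
Hence q_h = C1*cos(t)*exp(-2*t) + C2*exp(-2*t)*sin(t).
For the particular solution try q_p = A0. Substituting and matching coefficients of each power of t gives A0 = -6/5, so q_p = -6/5.
General solution: q = -6/5 + C1*cos(t)*exp(-2*t) + C2*exp(-2*t)*sin(t).
Apply the initial conditions: q(0) = -6/5 + C1 = 2 and q'(0) = C2 - 2*C1 = 3. Solving gives C1 = 16/5, C2 = 47/5.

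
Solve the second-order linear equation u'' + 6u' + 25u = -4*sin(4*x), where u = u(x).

u = -4*sin(4*x)/73 + 32*cos(4*x)/219 + C1*cos(4*x)*exp(-3*x) + C2*exp(-3*x)*sin(4*x)

Characteristic equation r² + 6r + 25 = 0 has discriminant (6)² - 4·(25) = -64 < 0, so r = -3 ± 4i.
Hence u_h = C1*cos(4*x)*exp(-3*x) + C2*exp(-3*x)*sin(4*x).
Try u_p = A*cos(4*x) + B*sin(4*x). Substituting and equating the coefficients of cos(4x) and sin(4x) gives A = 32/219, B = -4/73, so u_p = -4*sin(4*x)/73 + 32*cos(4*x)/219.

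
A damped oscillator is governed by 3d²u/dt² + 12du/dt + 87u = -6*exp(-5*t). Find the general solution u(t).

u = -exp(-5*t)/17 + C1*cos(5*t)*exp(-2*t) + C2*exp(-2*t)*sin(5*t)

Divide through by 3: u'' + 4u' + 29u = -2*exp(-5*t).
Characteristic equation r² + 4r + 29 = 0 has discriminant (4)² - 4·(29) = -100 < 0, so r = -2 ± 5i.
Hence u_h = C1*cos(5*t)*exp(-2*t) + C2*exp(-2*t)*sin(5*t).
Try u_p = A*exp(-5*t). Substituting into the equation and dividing by exp(-5*t) gives A = -1/17, so u_p = -exp(-5*t)/17.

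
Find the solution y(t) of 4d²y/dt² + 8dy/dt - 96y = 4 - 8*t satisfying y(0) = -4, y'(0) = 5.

y = -5/144 - 187*exp(-6*t)/90 - 151*exp(4*t)/80 + t/12

Divide through by 4: y'' + 2y' - 24y = 1 - 2*t.
Characteristic equation r² + 2r - 24 = 0 factors as (r - 4)(r + 6) = 0, so r = 4, -6.
Hence y_h = C1*exp(4*t) + C2*exp(-6*t).
For the particular solution try y_p = A0 + A1*t. Substituting and matching coefficients of each power of t gives A0 = -5/144, A1 = 1/12, so y_p = -5/144 + t/12.
General solution: y = -5/144 + t/12 + C1*exp(4*t) + C2*exp(-6*t).
Apply the initial conditions: y(0) = -5/144 + C1 + C2 = -4 and y'(0) = 1/12 - 6*C2 + 4*C1 = 5. Solving gives C1 = -151/80, C2 = -187/90.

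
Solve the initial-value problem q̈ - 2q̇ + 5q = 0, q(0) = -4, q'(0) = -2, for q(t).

q = exp(t)*sin(2*t) - 4*cos(2*t)*exp(t)

Characteristic equation r² - 2r + 5 = 0 has discriminant (-2)² - 4·(5) = -16 < 0, so r = 1 ± 2i.
Hence q_h = C1*cos(2*t)*exp(t) + C2*exp(t)*sin(2*t).
Apply the initial conditions: q(0) = C1 = -4 and q'(0) = C1 + 2*C2 = -2. Solving gives C1 = -4, C2 = 1.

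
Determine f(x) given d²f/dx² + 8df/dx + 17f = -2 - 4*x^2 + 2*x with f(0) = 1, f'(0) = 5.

Characteristic equation r² + 8r + 17 = 0 has discriminant (8)² - 4·(17) = -4 < 0, so r = -4 ± i.
Hence f_h = C1*cos(x)*exp(-4*x) + C2*exp(-4*x)*sin(x).
For the particular solution try f_p = A0 + A1*x + A2*x^2. Substituting and matching coefficients of each power of x gives A0 = -1226/4913, A1 = 98/289, A2 = -4/17, so f_p = -1226/4913 - 4*x^2/17 + 98*x/289.
General solution: f = -1226/4913 - 4*x^2/17 + 98*x/289 + C1*cos(x)*exp(-4*x) + C2*exp(-4*x)*sin(x).
Apply the initial conditions: f(0) = -1226/4913 + C1 = 1 and f'(0) = 98/289 + C2 - 4*C1 = 5. Solving gives C1 = 6139/4913, C2 = 47455/4913.

f = -1226/4913 - 4*x**2/17 + 98*x/289 + 6139*cos(x)*exp(-4*x)/4913 + 47455*exp(-4*x)*sin(x)/4913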